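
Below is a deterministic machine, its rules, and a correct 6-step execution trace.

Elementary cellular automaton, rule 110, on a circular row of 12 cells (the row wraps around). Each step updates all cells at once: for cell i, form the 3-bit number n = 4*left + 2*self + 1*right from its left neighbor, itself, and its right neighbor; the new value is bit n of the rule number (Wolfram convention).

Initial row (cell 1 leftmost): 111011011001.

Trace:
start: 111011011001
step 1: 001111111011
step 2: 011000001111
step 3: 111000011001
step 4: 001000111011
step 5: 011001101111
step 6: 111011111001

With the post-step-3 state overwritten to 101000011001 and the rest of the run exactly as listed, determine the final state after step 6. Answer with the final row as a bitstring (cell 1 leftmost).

011011111010

state after step 3 := 101000011001
step 4: 111000111011
step 5: 001001101110
step 6: 011011111010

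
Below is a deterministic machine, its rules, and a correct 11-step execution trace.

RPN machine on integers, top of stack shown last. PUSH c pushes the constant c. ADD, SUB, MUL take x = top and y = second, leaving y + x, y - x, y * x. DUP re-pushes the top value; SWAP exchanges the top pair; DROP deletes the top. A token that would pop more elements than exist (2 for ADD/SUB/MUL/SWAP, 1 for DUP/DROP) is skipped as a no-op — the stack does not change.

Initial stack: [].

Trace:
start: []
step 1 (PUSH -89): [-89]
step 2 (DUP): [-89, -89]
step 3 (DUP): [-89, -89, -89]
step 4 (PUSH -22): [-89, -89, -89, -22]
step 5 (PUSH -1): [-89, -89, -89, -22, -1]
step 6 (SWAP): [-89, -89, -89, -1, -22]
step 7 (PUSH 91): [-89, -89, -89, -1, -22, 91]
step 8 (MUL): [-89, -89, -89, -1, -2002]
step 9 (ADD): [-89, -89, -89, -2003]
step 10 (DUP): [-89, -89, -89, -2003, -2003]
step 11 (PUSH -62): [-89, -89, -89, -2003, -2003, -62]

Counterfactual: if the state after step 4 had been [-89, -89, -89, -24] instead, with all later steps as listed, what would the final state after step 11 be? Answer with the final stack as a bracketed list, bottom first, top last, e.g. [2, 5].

state after step 4 := [-89, -89, -89, -24]
step 5 (PUSH -1): [-89, -89, -89, -24, -1]
step 6 (SWAP): [-89, -89, -89, -1, -24]
step 7 (PUSH 91): [-89, -89, -89, -1, -24, 91]
step 8 (MUL): [-89, -89, -89, -1, -2184]
step 9 (ADD): [-89, -89, -89, -2185]
step 10 (DUP): [-89, -89, -89, -2185, -2185]
step 11 (PUSH -62): [-89, -89, -89, -2185, -2185, -62]

[-89, -89, -89, -2185, -2185, -62]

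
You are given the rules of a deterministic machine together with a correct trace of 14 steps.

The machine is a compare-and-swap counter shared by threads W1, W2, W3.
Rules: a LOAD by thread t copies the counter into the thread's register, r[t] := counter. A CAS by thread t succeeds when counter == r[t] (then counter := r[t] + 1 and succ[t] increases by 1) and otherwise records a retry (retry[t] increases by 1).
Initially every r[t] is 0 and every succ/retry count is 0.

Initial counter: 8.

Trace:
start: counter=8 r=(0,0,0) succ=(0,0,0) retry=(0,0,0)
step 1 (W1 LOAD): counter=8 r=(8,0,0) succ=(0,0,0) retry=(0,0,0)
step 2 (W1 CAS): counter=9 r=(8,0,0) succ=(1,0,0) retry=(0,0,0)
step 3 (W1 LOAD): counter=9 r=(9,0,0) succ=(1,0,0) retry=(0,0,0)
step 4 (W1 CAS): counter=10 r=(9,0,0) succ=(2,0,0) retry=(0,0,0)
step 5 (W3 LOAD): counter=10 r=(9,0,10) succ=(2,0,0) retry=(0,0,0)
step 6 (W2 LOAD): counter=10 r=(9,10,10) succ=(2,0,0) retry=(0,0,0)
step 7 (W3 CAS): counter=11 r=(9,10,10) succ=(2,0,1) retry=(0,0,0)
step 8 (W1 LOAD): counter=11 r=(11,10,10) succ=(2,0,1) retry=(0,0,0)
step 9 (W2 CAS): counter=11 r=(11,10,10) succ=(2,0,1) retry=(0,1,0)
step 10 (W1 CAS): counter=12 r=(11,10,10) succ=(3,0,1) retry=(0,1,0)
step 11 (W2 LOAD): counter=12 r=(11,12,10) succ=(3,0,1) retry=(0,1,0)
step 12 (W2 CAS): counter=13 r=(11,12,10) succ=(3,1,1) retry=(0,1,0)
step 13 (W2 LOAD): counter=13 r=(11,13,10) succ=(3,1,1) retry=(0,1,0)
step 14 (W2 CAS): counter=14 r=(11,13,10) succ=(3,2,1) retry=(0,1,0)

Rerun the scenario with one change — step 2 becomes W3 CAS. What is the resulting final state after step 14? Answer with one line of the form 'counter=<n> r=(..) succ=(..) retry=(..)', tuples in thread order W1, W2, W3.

counter=13 r=(10,12,9) succ=(2,2,1) retry=(0,1,1)

(re-executing from step 2 with the substitution; state before step 2: counter=8 r=(8,0,0) succ=(0,0,0) retry=(0,0,0))
step 2 (W3 CAS): counter=8 r=(8,0,0) succ=(0,0,0) retry=(0,0,1)
step 3 (W1 LOAD): counter=8 r=(8,0,0) succ=(0,0,0) retry=(0,0,1)
step 4 (W1 CAS): counter=9 r=(8,0,0) succ=(1,0,0) retry=(0,0,1)
step 5 (W3 LOAD): counter=9 r=(8,0,9) succ=(1,0,0) retry=(0,0,1)
step 6 (W2 LOAD): counter=9 r=(8,9,9) succ=(1,0,0) retry=(0,0,1)
step 7 (W3 CAS): counter=10 r=(8,9,9) succ=(1,0,1) retry=(0,0,1)
step 8 (W1 LOAD): counter=10 r=(10,9,9) succ=(1,0,1) retry=(0,0,1)
step 9 (W2 CAS): counter=10 r=(10,9,9) succ=(1,0,1) retry=(0,1,1)
step 10 (W1 CAS): counter=11 r=(10,9,9) succ=(2,0,1) retry=(0,1,1)
step 11 (W2 LOAD): counter=11 r=(10,11,9) succ=(2,0,1) retry=(0,1,1)
step 12 (W2 CAS): counter=12 r=(10,11,9) succ=(2,1,1) retry=(0,1,1)
step 13 (W2 LOAD): counter=12 r=(10,12,9) succ=(2,1,1) retry=(0,1,1)
step 14 (W2 CAS): counter=13 r=(10,12,9) succ=(2,2,1) retry=(0,1,1)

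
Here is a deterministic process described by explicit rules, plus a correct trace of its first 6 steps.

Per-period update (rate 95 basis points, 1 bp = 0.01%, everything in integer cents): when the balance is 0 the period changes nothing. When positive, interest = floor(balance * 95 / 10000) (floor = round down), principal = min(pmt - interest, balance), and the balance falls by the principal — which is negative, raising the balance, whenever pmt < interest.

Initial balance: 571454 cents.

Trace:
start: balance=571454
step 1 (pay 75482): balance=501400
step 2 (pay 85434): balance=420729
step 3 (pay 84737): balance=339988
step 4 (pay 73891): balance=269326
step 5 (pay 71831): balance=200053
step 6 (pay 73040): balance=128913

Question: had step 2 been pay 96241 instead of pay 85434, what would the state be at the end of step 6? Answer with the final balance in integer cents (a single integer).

117690

(re-executing from step 2 with the substitution; state before step 2: balance=501400)
step 2 (pay 96241): balance=409922
step 3 (pay 84737): balance=329079
step 4 (pay 73891): balance=258314
step 5 (pay 71831): balance=188936
step 6 (pay 73040): balance=117690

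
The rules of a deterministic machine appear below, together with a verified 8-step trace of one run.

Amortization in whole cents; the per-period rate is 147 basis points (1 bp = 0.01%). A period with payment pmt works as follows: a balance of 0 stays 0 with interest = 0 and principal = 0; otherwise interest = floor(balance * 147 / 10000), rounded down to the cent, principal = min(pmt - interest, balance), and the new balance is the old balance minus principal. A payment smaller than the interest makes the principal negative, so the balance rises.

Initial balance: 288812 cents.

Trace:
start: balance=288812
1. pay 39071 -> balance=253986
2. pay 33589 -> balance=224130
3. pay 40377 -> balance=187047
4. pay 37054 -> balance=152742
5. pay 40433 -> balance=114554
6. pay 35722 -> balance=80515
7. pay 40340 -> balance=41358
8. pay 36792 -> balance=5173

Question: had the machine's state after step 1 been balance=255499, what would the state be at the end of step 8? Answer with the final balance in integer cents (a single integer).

state after step 1 := balance=255499
2. pay 33589 -> balance=225665
3. pay 40377 -> balance=188605
4. pay 37054 -> balance=154323
5. pay 40433 -> balance=116158
6. pay 35722 -> balance=82143
7. pay 40340 -> balance=43010
8. pay 36792 -> balance=6850

6850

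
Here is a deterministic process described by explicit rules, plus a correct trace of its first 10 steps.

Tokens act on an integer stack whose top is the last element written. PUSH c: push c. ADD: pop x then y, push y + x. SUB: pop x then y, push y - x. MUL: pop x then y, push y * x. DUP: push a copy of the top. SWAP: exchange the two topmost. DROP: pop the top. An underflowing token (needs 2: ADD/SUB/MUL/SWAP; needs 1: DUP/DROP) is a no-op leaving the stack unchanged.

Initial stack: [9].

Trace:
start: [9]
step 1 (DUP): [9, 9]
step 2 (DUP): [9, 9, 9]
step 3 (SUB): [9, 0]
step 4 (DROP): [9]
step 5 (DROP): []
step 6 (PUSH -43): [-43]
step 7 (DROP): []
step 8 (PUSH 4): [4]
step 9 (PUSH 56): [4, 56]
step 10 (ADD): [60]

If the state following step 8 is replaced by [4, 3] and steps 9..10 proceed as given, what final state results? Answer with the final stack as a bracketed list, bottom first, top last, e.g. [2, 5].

state after step 8 := [4, 3]
step 9 (PUSH 56): [4, 3, 56]
step 10 (ADD): [4, 59]

[4, 59]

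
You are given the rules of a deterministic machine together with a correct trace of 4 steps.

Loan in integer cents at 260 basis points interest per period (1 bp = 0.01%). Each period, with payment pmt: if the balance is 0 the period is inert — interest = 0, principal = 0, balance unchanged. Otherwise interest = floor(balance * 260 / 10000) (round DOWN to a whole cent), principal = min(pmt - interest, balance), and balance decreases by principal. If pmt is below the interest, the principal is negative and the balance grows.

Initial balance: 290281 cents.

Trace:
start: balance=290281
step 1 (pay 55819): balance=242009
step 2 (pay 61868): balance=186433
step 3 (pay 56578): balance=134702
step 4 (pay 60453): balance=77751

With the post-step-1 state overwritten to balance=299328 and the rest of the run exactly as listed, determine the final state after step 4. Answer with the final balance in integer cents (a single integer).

state after step 1 := balance=299328
step 2 (pay 61868): balance=245242
step 3 (pay 56578): balance=195040
step 4 (pay 60453): balance=139658

139658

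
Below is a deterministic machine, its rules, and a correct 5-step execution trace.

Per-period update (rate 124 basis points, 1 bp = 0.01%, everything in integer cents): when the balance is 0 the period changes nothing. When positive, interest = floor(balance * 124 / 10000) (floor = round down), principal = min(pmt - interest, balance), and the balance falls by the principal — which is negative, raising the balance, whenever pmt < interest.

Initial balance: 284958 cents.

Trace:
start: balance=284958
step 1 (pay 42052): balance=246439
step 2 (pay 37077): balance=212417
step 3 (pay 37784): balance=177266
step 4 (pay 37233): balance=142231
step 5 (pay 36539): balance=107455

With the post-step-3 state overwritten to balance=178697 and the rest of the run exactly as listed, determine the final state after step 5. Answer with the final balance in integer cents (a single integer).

state after step 3 := balance=178697
step 4 (pay 37233): balance=143679
step 5 (pay 36539): balance=108921

108921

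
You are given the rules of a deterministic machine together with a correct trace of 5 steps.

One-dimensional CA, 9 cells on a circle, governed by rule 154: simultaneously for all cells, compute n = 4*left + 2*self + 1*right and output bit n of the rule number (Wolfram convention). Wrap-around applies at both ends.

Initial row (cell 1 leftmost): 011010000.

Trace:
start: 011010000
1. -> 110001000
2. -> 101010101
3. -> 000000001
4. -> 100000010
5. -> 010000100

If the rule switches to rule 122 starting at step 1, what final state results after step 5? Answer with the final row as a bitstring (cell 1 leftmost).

(re-executing steps 1..5 under rule 122; state before step 1: 011010000)
1. -> 111101000
2. -> 100110101
3. -> 111111011
4. -> 000001110
5. -> 000011011

000011011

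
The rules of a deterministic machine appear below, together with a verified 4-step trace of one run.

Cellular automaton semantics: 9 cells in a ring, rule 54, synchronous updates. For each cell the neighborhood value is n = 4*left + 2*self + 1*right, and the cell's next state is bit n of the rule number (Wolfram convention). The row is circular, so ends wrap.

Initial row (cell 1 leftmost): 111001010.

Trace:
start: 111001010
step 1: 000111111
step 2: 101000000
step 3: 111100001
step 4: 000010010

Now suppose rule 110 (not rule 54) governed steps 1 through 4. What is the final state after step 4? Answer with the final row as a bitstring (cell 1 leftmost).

(re-executing steps 1..4 under rule 110; state before step 1: 111001010)
step 1: 101011111
step 2: 111110000
step 3: 100010001
step 4: 100110011

100110011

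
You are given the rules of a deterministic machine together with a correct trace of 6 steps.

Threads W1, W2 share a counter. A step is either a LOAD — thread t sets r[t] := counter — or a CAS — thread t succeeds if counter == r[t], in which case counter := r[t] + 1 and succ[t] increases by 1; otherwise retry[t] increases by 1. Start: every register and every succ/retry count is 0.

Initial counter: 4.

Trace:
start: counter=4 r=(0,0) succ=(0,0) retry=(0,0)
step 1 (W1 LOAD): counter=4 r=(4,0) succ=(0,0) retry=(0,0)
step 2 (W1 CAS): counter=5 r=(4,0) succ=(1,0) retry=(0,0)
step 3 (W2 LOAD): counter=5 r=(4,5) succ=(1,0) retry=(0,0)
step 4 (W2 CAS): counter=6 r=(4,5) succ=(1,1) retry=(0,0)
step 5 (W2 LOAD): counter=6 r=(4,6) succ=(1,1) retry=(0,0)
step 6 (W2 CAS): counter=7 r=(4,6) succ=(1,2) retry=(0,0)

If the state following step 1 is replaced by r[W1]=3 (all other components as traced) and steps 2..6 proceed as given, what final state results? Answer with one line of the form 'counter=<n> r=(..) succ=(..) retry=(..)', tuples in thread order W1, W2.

state after step 1 := counter=4 r=(3,0) succ=(0,0) retry=(0,0)
step 2 (W1 CAS): counter=4 r=(3,0) succ=(0,0) retry=(1,0)
step 3 (W2 LOAD): counter=4 r=(3,4) succ=(0,0) retry=(1,0)
step 4 (W2 CAS): counter=5 r=(3,4) succ=(0,1) retry=(1,0)
step 5 (W2 LOAD): counter=5 r=(3,5) succ=(0,1) retry=(1,0)
step 6 (W2 CAS): counter=6 r=(3,5) succ=(0,2) retry=(1,0)

counter=6 r=(3,5) succ=(0,2) retry=(1,0)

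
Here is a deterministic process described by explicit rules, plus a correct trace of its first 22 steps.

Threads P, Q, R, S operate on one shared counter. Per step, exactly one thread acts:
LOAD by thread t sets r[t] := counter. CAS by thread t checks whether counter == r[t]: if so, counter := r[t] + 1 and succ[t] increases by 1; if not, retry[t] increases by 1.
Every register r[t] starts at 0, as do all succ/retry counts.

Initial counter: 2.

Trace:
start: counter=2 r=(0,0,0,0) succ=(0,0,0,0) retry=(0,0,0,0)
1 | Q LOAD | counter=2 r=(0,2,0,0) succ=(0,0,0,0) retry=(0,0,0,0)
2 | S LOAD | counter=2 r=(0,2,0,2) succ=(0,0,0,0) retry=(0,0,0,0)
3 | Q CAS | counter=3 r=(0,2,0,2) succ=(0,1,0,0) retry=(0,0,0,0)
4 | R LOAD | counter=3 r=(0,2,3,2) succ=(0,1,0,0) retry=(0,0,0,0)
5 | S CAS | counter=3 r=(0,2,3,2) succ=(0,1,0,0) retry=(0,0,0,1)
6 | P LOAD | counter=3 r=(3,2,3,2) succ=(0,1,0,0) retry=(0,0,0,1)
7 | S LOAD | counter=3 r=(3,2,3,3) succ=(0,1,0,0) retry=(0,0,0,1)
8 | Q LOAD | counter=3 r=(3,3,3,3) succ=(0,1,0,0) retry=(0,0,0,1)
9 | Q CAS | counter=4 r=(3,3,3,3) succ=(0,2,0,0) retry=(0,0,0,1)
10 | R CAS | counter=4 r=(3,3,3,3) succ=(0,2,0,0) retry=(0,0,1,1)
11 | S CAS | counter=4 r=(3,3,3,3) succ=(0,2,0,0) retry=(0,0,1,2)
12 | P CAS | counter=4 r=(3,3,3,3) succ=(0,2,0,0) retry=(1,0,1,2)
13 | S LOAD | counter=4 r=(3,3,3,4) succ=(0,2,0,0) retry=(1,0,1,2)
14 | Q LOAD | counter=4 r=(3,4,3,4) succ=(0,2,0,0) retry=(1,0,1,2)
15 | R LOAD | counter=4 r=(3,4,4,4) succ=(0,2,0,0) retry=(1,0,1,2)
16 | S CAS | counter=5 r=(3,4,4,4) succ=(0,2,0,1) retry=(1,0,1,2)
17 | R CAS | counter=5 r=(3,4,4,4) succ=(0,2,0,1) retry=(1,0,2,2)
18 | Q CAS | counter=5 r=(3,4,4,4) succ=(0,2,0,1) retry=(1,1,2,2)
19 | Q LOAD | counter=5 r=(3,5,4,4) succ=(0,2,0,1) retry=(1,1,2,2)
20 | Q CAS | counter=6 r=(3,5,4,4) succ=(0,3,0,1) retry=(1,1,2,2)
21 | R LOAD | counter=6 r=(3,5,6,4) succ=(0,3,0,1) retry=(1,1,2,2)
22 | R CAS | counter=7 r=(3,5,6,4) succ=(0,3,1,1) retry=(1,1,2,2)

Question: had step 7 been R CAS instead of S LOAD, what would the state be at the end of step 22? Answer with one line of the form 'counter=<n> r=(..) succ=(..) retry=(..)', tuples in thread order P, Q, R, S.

counter=8 r=(3,6,7,5) succ=(0,3,2,1) retry=(1,1,2,2)

(re-executing from step 7 with the substitution; state before step 7: counter=3 r=(3,2,3,2) succ=(0,1,0,0) retry=(0,0,0,1))
7 | R CAS | counter=4 r=(3,2,3,2) succ=(0,1,1,0) retry=(0,0,0,1)
8 | Q LOAD | counter=4 r=(3,4,3,2) succ=(0,1,1,0) retry=(0,0,0,1)
9 | Q CAS | counter=5 r=(3,4,3,2) succ=(0,2,1,0) retry=(0,0,0,1)
10 | R CAS | counter=5 r=(3,4,3,2) succ=(0,2,1,0) retry=(0,0,1,1)
11 | S CAS | counter=5 r=(3,4,3,2) succ=(0,2,1,0) retry=(0,0,1,2)
12 | P CAS | counter=5 r=(3,4,3,2) succ=(0,2,1,0) retry=(1,0,1,2)
13 | S LOAD | counter=5 r=(3,4,3,5) succ=(0,2,1,0) retry=(1,0,1,2)
14 | Q LOAD | counter=5 r=(3,5,3,5) succ=(0,2,1,0) retry=(1,0,1,2)
15 | R LOAD | counter=5 r=(3,5,5,5) succ=(0,2,1,0) retry=(1,0,1,2)
16 | S CAS | counter=6 r=(3,5,5,5) succ=(0,2,1,1) retry=(1,0,1,2)
17 | R CAS | counter=6 r=(3,5,5,5) succ=(0,2,1,1) retry=(1,0,2,2)
18 | Q CAS | counter=6 r=(3,5,5,5) succ=(0,2,1,1) retry=(1,1,2,2)
19 | Q LOAD | counter=6 r=(3,6,5,5) succ=(0,2,1,1) retry=(1,1,2,2)
20 | Q CAS | counter=7 r=(3,6,5,5) succ=(0,3,1,1) retry=(1,1,2,2)
21 | R LOAD | counter=7 r=(3,6,7,5) succ=(0,3,1,1) retry=(1,1,2,2)
22 | R CAS | counter=8 r=(3,6,7,5) succ=(0,3,2,1) retry=(1,1,2,2)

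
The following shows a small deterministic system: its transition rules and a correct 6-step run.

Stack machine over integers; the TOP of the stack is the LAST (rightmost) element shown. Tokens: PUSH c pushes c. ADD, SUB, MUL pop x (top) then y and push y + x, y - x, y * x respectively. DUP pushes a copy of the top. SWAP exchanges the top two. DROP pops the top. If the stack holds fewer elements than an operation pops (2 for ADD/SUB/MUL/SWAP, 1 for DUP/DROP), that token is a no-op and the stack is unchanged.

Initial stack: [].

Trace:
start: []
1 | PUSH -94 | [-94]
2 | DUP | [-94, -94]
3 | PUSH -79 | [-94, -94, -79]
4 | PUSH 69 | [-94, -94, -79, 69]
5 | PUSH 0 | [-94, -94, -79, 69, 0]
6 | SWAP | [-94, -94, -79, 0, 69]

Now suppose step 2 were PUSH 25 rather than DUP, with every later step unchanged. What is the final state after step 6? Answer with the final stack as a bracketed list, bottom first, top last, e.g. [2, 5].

[-94, 25, -79, 0, 69]

(re-executing from step 2 with the substitution; state before step 2: [-94])
2 | PUSH 25 | [-94, 25]
3 | PUSH -79 | [-94, 25, -79]
4 | PUSH 69 | [-94, 25, -79, 69]
5 | PUSH 0 | [-94, 25, -79, 69, 0]
6 | SWAP | [-94, 25, -79, 0, 69]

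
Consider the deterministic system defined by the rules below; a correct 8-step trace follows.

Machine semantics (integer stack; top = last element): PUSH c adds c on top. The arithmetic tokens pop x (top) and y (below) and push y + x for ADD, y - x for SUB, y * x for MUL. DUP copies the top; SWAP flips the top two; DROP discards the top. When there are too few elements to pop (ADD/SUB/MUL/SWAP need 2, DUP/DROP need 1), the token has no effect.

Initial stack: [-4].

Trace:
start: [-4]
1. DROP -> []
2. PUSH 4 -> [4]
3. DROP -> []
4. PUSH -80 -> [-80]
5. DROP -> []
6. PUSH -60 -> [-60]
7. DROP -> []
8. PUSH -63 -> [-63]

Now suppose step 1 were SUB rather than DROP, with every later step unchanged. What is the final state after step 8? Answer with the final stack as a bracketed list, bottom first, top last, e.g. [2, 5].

[-4, -63]

(re-executing from step 1 with the substitution; state before step 1: [-4])
1. SUB -> [-4]
2. PUSH 4 -> [-4, 4]
3. DROP -> [-4]
4. PUSH -80 -> [-4, -80]
5. DROP -> [-4]
6. PUSH -60 -> [-4, -60]
7. DROP -> [-4]
8. PUSH -63 -> [-4, -63]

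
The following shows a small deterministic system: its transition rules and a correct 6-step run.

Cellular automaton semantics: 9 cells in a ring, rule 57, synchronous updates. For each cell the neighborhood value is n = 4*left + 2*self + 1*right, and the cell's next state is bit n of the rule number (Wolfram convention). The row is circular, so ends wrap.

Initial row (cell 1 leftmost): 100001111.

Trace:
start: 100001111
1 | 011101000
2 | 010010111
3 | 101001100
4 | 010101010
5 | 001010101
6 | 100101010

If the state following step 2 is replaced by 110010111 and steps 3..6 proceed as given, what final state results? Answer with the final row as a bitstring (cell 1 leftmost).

001001101

state after step 2 := 110010111
3 | 001001100
4 | 100101011
5 | 010010110
6 | 001001101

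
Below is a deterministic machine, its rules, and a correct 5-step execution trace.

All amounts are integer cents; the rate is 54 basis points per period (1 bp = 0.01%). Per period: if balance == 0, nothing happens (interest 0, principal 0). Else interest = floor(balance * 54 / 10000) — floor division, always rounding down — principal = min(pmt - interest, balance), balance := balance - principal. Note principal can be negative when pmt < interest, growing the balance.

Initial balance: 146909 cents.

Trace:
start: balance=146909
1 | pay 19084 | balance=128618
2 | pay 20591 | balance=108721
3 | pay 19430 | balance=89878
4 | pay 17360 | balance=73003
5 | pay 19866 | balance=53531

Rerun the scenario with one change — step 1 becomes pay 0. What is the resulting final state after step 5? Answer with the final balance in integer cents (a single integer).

(re-executing from step 1 with the substitution; state before step 1: balance=146909)
1 | pay 0 | balance=147702
2 | pay 20591 | balance=127908
3 | pay 19430 | balance=109168
4 | pay 17360 | balance=92397
5 | pay 19866 | balance=73029

73029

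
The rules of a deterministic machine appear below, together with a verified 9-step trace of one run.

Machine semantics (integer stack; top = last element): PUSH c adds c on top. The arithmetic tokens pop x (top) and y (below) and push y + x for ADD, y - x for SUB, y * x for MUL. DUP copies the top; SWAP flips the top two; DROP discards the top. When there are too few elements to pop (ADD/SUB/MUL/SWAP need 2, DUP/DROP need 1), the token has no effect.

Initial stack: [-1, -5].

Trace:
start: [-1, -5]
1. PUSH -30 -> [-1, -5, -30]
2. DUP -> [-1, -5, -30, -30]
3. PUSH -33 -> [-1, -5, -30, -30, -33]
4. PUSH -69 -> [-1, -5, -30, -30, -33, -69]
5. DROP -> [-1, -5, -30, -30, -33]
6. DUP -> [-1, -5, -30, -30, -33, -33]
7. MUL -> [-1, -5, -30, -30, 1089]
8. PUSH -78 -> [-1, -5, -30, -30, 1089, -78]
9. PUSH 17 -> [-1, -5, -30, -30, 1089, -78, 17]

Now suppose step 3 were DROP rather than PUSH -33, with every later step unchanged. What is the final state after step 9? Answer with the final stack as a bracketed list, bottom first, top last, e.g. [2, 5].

[-1, -5, 900, -78, 17]

(re-executing from step 3 with the substitution; state before step 3: [-1, -5, -30, -30])
3. DROP -> [-1, -5, -30]
4. PUSH -69 -> [-1, -5, -30, -69]
5. DROP -> [-1, -5, -30]
6. DUP -> [-1, -5, -30, -30]
7. MUL -> [-1, -5, 900]
8. PUSH -78 -> [-1, -5, 900, -78]
9. PUSH 17 -> [-1, -5, 900, -78, 17]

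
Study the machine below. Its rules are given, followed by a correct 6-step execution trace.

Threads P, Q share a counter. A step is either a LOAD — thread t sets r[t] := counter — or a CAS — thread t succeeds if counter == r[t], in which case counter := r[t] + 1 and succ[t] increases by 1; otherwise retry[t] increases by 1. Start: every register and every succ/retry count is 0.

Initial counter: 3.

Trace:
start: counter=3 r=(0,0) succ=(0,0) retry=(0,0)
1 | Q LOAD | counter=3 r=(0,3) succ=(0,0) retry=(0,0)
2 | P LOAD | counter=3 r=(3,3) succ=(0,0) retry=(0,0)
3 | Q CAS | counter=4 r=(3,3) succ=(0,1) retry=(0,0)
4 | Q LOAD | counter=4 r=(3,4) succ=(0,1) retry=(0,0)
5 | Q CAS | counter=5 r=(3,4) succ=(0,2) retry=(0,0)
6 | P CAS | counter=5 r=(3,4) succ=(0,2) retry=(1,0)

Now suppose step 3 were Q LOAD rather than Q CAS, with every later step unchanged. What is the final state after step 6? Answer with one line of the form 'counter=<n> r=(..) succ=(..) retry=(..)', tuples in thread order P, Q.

counter=4 r=(3,3) succ=(0,1) retry=(1,0)

(re-executing from step 3 with the substitution; state before step 3: counter=3 r=(3,3) succ=(0,0) retry=(0,0))
3 | Q LOAD | counter=3 r=(3,3) succ=(0,0) retry=(0,0)
4 | Q LOAD | counter=3 r=(3,3) succ=(0,0) retry=(0,0)
5 | Q CAS | counter=4 r=(3,3) succ=(0,1) retry=(0,0)
6 | P CAS | counter=4 r=(3,3) succ=(0,1) retry=(1,0)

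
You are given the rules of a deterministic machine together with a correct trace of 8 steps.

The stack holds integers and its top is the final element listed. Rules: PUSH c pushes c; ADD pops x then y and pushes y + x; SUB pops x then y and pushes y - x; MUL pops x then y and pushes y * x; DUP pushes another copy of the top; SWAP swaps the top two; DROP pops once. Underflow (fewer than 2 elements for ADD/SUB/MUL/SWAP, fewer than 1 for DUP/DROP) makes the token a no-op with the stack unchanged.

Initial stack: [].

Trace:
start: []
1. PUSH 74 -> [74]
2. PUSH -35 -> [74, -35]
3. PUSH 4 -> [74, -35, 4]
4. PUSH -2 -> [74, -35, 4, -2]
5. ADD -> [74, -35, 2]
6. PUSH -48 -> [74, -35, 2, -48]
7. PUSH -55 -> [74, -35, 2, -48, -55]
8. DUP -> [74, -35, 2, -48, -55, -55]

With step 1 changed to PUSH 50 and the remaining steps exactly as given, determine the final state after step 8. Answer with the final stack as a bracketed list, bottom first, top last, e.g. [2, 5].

(re-executing from step 1 with the substitution; state before step 1: [])
1. PUSH 50 -> [50]
2. PUSH -35 -> [50, -35]
3. PUSH 4 -> [50, -35, 4]
4. PUSH -2 -> [50, -35, 4, -2]
5. ADD -> [50, -35, 2]
6. PUSH -48 -> [50, -35, 2, -48]
7. PUSH -55 -> [50, -35, 2, -48, -55]
8. DUP -> [50, -35, 2, -48, -55, -55]

[50, -35, 2, -48, -55, -55]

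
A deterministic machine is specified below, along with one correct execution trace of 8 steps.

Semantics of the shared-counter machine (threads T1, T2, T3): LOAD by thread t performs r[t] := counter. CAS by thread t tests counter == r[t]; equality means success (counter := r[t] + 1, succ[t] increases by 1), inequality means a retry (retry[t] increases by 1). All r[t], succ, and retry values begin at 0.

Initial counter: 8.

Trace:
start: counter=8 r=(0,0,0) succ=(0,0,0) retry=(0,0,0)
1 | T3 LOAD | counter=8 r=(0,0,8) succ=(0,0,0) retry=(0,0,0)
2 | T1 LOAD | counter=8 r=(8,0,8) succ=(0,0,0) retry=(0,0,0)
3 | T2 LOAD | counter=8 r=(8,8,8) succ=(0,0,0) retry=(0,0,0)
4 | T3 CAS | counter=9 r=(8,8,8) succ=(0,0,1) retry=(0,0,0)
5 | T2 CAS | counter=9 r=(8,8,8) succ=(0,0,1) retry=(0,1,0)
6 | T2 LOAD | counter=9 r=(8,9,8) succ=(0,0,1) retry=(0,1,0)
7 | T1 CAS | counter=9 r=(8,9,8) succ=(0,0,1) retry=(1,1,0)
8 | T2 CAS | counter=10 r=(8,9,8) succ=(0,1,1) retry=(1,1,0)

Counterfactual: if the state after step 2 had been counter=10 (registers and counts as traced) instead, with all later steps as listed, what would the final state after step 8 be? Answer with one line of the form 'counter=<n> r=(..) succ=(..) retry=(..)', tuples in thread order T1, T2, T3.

counter=12 r=(8,11,8) succ=(0,2,0) retry=(1,0,1)

state after step 2 := counter=10 r=(8,0,8) succ=(0,0,0) retry=(0,0,0)
3 | T2 LOAD | counter=10 r=(8,10,8) succ=(0,0,0) retry=(0,0,0)
4 | T3 CAS | counter=10 r=(8,10,8) succ=(0,0,0) retry=(0,0,1)
5 | T2 CAS | counter=11 r=(8,10,8) succ=(0,1,0) retry=(0,0,1)
6 | T2 LOAD | counter=11 r=(8,11,8) succ=(0,1,0) retry=(0,0,1)
7 | T1 CAS | counter=11 r=(8,11,8) succ=(0,1,0) retry=(1,0,1)
8 | T2 CAS | counter=12 r=(8,11,8) succ=(0,2,0) retry=(1,0,1)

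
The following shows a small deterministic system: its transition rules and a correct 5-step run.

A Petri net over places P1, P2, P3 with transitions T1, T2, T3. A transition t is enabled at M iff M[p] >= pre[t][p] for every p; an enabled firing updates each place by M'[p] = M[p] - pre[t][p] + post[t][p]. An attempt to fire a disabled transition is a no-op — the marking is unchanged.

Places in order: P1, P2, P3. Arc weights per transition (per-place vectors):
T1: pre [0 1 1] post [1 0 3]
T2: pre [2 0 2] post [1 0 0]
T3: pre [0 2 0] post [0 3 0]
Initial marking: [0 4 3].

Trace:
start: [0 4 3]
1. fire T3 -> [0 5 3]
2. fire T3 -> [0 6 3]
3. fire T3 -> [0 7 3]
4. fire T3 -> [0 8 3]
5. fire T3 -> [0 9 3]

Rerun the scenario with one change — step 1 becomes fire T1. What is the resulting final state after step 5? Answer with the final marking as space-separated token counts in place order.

1 7 5

(re-executing from step 1 with the substitution; state before step 1: [0 4 3])
1. fire T1 -> [1 3 5]
2. fire T3 -> [1 4 5]
3. fire T3 -> [1 5 5]
4. fire T3 -> [1 6 5]
5. fire T3 -> [1 7 5]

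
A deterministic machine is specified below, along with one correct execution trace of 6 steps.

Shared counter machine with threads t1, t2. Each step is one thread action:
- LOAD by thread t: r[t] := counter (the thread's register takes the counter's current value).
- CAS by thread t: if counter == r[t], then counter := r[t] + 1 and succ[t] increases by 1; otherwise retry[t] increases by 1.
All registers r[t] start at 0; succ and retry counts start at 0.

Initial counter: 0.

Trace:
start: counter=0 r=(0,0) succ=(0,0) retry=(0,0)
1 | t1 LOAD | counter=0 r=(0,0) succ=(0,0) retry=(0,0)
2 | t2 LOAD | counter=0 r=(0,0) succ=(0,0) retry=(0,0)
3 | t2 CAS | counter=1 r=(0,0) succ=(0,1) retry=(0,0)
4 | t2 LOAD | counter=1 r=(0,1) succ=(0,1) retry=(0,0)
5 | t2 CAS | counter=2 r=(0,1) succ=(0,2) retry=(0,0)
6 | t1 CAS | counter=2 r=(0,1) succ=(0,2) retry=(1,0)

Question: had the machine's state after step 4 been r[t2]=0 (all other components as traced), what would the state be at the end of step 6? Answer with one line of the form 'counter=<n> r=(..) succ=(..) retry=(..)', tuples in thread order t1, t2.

state after step 4 := counter=1 r=(0,0) succ=(0,1) retry=(0,0)
5 | t2 CAS | counter=1 r=(0,0) succ=(0,1) retry=(0,1)
6 | t1 CAS | counter=1 r=(0,0) succ=(0,1) retry=(1,1)

counter=1 r=(0,0) succ=(0,1) retry=(1,1)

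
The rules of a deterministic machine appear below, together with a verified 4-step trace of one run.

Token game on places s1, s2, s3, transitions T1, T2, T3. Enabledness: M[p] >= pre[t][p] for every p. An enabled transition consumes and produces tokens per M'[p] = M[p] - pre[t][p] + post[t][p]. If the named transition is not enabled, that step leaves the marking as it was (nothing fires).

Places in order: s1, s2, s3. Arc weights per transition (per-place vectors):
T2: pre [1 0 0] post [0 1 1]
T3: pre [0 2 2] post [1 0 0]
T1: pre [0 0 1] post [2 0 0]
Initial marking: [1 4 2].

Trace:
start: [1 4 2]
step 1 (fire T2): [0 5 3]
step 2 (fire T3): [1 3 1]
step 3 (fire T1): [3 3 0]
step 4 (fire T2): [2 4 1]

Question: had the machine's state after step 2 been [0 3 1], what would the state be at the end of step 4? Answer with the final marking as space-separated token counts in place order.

1 4 1

state after step 2 := [0 3 1]
step 3 (fire T1): [2 3 0]
step 4 (fire T2): [1 4 1]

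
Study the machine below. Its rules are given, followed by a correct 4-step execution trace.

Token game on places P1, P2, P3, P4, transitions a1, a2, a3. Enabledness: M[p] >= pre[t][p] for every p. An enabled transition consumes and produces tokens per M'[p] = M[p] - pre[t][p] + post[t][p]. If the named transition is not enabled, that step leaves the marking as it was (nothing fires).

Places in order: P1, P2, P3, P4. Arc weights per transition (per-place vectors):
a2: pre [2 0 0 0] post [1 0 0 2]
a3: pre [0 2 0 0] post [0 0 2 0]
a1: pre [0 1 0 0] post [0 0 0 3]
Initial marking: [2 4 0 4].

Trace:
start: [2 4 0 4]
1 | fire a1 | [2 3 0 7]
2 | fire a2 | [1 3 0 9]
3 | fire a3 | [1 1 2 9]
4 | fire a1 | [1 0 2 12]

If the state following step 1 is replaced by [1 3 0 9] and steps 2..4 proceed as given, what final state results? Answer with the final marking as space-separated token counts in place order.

1 0 2 12

state after step 1 := [1 3 0 9]
2 | fire a2 | [1 3 0 9]
3 | fire a3 | [1 1 2 9]
4 | fire a1 | [1 0 2 12]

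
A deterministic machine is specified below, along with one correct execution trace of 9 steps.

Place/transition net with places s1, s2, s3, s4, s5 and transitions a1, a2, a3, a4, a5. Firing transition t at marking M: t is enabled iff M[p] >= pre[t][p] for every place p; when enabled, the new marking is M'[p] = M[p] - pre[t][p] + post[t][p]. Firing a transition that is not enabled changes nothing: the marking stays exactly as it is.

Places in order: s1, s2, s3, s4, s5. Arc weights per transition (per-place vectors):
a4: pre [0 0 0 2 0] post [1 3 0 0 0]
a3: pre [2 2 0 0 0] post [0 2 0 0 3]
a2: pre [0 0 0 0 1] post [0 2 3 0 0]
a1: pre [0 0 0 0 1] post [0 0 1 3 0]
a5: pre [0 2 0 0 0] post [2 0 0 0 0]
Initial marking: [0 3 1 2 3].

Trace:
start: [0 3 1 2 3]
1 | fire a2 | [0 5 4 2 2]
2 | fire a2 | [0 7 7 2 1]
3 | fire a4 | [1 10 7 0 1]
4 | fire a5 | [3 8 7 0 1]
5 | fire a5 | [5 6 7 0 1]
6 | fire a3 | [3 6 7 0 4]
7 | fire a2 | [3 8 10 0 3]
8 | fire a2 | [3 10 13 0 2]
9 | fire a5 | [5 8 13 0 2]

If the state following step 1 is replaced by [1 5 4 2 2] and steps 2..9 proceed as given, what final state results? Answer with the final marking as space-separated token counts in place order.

state after step 1 := [1 5 4 2 2]
2 | fire a2 | [1 7 7 2 1]
3 | fire a4 | [2 10 7 0 1]
4 | fire a5 | [4 8 7 0 1]
5 | fire a5 | [6 6 7 0 1]
6 | fire a3 | [4 6 7 0 4]
7 | fire a2 | [4 8 10 0 3]
8 | fire a2 | [4 10 13 0 2]
9 | fire a5 | [6 8 13 0 2]

6 8 13 0 2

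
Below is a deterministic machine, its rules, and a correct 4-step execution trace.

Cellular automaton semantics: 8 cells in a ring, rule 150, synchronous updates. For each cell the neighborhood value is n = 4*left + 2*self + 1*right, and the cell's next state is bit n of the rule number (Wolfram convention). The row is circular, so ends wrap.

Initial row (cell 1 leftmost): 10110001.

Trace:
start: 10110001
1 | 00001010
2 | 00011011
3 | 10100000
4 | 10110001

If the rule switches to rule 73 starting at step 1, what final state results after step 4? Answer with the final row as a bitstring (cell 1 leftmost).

(re-executing steps 1..4 under rule 73; state before step 1: 10110001)
1 | 10110101
2 | 10110001
3 | 10110101
4 | 10110001

10110001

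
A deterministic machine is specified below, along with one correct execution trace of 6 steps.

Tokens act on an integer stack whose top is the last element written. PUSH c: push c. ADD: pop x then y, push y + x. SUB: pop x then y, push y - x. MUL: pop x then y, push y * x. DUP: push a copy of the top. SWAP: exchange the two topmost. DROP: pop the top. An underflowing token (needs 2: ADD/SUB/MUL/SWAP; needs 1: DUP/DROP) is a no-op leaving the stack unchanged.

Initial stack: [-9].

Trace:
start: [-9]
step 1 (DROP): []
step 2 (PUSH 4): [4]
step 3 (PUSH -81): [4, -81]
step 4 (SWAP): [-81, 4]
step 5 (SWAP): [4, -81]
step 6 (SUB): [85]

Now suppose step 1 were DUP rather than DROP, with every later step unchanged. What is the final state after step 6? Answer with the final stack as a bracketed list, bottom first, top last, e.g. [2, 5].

(re-executing from step 1 with the substitution; state before step 1: [-9])
step 1 (DUP): [-9, -9]
step 2 (PUSH 4): [-9, -9, 4]
step 3 (PUSH -81): [-9, -9, 4, -81]
step 4 (SWAP): [-9, -9, -81, 4]
step 5 (SWAP): [-9, -9, 4, -81]
step 6 (SUB): [-9, -9, 85]

[-9, -9, 85]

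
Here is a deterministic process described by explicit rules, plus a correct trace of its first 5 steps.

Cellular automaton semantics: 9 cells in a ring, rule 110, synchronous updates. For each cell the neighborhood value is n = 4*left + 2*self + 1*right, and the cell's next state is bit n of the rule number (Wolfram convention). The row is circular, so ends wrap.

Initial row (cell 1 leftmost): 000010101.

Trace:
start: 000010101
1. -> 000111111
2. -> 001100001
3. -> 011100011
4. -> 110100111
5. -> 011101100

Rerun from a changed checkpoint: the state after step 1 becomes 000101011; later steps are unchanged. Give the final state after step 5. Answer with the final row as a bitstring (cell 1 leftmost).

state after step 1 := 000101011
2. -> 001111111
3. -> 011000001
4. -> 111000011
5. -> 001000110

001000110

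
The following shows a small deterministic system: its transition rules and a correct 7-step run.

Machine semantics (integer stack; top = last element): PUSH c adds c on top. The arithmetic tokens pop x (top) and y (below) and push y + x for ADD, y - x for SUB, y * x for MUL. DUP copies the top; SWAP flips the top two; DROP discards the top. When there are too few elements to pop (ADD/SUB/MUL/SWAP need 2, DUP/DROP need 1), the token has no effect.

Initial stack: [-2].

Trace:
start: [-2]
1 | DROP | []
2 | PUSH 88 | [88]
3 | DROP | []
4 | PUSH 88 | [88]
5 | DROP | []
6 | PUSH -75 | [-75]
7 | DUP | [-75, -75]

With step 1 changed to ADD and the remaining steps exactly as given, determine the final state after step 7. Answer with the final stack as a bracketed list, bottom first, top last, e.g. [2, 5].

[-2, -75, -75]

(re-executing from step 1 with the substitution; state before step 1: [-2])
1 | ADD | [-2]
2 | PUSH 88 | [-2, 88]
3 | DROP | [-2]
4 | PUSH 88 | [-2, 88]
5 | DROP | [-2]
6 | PUSH -75 | [-2, -75]
7 | DUP | [-2, -75, -75]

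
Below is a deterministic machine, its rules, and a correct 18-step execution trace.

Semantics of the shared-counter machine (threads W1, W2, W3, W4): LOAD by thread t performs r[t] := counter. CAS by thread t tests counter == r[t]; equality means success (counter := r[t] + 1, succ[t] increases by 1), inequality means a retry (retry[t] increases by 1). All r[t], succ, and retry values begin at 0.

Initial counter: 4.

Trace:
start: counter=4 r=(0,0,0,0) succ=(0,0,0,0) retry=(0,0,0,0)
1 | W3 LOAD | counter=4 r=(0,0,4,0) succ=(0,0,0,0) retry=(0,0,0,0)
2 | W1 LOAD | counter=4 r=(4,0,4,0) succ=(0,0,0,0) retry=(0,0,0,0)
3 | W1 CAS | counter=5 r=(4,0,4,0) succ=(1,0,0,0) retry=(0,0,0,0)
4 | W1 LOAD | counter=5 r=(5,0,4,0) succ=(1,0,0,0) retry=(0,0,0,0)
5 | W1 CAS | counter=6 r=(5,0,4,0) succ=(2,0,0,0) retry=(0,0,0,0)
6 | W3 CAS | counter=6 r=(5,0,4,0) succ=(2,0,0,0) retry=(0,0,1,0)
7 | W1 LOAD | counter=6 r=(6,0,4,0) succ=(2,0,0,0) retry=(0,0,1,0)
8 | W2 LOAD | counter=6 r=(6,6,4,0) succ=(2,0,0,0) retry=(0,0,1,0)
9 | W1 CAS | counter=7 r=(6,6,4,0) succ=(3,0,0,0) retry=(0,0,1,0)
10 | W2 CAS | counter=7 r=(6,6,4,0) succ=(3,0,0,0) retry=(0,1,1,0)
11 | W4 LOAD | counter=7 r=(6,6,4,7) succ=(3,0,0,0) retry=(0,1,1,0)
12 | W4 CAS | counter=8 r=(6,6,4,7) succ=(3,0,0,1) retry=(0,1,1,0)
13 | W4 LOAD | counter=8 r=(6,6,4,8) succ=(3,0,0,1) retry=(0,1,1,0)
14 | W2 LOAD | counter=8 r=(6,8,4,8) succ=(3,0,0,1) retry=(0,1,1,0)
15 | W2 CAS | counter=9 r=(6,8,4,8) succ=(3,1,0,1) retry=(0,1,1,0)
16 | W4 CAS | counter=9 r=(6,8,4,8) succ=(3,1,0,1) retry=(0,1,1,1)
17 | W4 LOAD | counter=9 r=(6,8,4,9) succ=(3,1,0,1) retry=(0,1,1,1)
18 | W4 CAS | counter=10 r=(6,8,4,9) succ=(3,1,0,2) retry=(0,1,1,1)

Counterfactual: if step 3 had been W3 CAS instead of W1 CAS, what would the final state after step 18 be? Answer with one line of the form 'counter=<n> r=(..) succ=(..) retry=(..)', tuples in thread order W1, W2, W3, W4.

(re-executing from step 3 with the substitution; state before step 3: counter=4 r=(4,0,4,0) succ=(0,0,0,0) retry=(0,0,0,0))
3 | W3 CAS | counter=5 r=(4,0,4,0) succ=(0,0,1,0) retry=(0,0,0,0)
4 | W1 LOAD | counter=5 r=(5,0,4,0) succ=(0,0,1,0) retry=(0,0,0,0)
5 | W1 CAS | counter=6 r=(5,0,4,0) succ=(1,0,1,0) retry=(0,0,0,0)
6 | W3 CAS | counter=6 r=(5,0,4,0) succ=(1,0,1,0) retry=(0,0,1,0)
7 | W1 LOAD | counter=6 r=(6,0,4,0) succ=(1,0,1,0) retry=(0,0,1,0)
8 | W2 LOAD | counter=6 r=(6,6,4,0) succ=(1,0,1,0) retry=(0,0,1,0)
9 | W1 CAS | counter=7 r=(6,6,4,0) succ=(2,0,1,0) retry=(0,0,1,0)
10 | W2 CAS | counter=7 r=(6,6,4,0) succ=(2,0,1,0) retry=(0,1,1,0)
11 | W4 LOAD | counter=7 r=(6,6,4,7) succ=(2,0,1,0) retry=(0,1,1,0)
12 | W4 CAS | counter=8 r=(6,6,4,7) succ=(2,0,1,1) retry=(0,1,1,0)
13 | W4 LOAD | counter=8 r=(6,6,4,8) succ=(2,0,1,1) retry=(0,1,1,0)
14 | W2 LOAD | counter=8 r=(6,8,4,8) succ=(2,0,1,1) retry=(0,1,1,0)
15 | W2 CAS | counter=9 r=(6,8,4,8) succ=(2,1,1,1) retry=(0,1,1,0)
16 | W4 CAS | counter=9 r=(6,8,4,8) succ=(2,1,1,1) retry=(0,1,1,1)
17 | W4 LOAD | counter=9 r=(6,8,4,9) succ=(2,1,1,1) retry=(0,1,1,1)
18 | W4 CAS | counter=10 r=(6,8,4,9) succ=(2,1,1,2) retry=(0,1,1,1)

counter=10 r=(6,8,4,9) succ=(2,1,1,2) retry=(0,1,1,1)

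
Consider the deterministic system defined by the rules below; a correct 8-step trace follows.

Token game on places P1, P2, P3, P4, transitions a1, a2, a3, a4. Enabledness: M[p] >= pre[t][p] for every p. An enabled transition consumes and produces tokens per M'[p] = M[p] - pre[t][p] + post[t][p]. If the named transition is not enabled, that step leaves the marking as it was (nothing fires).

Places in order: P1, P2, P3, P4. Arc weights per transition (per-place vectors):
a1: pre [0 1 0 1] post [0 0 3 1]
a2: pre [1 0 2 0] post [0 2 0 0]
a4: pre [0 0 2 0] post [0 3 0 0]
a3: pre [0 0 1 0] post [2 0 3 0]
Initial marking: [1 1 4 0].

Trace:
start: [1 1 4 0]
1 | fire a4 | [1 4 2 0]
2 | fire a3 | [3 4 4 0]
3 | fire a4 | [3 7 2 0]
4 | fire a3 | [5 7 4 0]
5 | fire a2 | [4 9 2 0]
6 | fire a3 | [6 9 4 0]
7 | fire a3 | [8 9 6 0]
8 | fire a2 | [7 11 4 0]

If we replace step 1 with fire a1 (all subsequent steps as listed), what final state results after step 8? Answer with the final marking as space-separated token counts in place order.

7 8 6 0

(re-executing from step 1 with the substitution; state before step 1: [1 1 4 0])
1 | fire a1 | [1 1 4 0]
2 | fire a3 | [3 1 6 0]
3 | fire a4 | [3 4 4 0]
4 | fire a3 | [5 4 6 0]
5 | fire a2 | [4 6 4 0]
6 | fire a3 | [6 6 6 0]
7 | fire a3 | [8 6 8 0]
8 | fire a2 | [7 8 6 0]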